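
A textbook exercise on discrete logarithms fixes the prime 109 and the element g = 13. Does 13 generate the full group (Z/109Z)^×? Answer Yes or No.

Yes

φ(109) = 109 − 1 = 108 = 2^2 · 3^3.
An element g generates (Z/109Z)^× iff g^(108/q) ≢ 1 (mod 109) for each prime q ∈ {2, 3}.
13^54 ≡ 108 (mod 109)  [q = 2: ≢ 1 ✓]
13^36 ≡ 63 (mod 109)  [q = 3: ≢ 1 ✓]
All checks pass, so 13 has order 108 and is a primitive root modulo 109.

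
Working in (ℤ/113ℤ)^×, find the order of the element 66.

112

The order of 66 must divide φ(113) = 113 − 1 = 112 = 2^4 · 7.
Divisors of 112: 1, 2, 4, 7, 8, 14, 16, 28, 56, 112.
Compute 66^d (mod 113) for the divisors d until we hit 1:
66^1 ≡ 66 (mod 113)
66^2 ≡ 62 (mod 113)
66^4 ≡ 2 (mod 113)
66^7 ≡ 48 (mod 113)
66^8 ≡ 4 (mod 113)
66^14 ≡ 44 (mod 113)
66^16 ≡ 16 (mod 113)
66^28 ≡ 15 (mod 113)
66^56 ≡ 112 (mod 113)
66^112 ≡ 1 (mod 113) ✓
Therefore the multiplicative order of 66 modulo 113 is 112.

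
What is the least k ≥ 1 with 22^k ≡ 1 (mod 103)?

34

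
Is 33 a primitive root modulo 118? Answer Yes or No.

φ(118) = φ(2)·φ(59) = 1·58 = 58 = 2 · 29.
An element g generates (Z/118Z)^× iff g^(58/q) ≢ 1 (mod 118) for each prime q ∈ {2, 29}.
33^29 ≡ 117 (mod 118)  [q = 2: ≢ 1 ✓]
33^2 ≡ 27 (mod 118)  [q = 29: ≢ 1 ✓]
Every test exponent gives a nontrivial residue, hence 33 generates the full group.

Yes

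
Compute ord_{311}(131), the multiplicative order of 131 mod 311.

310

Since 131 ∈ (Z/311Z)^×, its order divides φ(311) = 311 − 1 = 310 = 2 · 5 · 31.
Divisors of 310: 1, 2, 5, 10, 31, 62, 155, 310.
Evaluate successive powers at the divisors of 310:
131^1 ≡ 131 (mod 311)
131^2 ≡ 56 (mod 311)
131^5 ≡ 296 (mod 311)
131^10 ≡ 225 (mod 311)
131^31 ≡ 95 (mod 311)
131^62 ≡ 6 (mod 311)
131^155 ≡ 310 (mod 311)
131^310 ≡ 1 (mod 311) ✓
Therefore the multiplicative order of 131 modulo 311 is 310.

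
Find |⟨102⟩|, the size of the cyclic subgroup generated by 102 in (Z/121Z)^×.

By Lagrange's theorem, ord_121(102) divides φ(121) = φ(11^2) = 11·(11−1) = 110 = 2 · 5 · 11.
Divisors of 110: 1, 2, 5, 10, 11, 22, 55, 110.
Compute 102^d (mod 121) for the divisors d until we hit 1:
102^1 ≡ 102 (mod 121)
102^2 ≡ 119 (mod 121)
102^5 ≡ 45 (mod 121)
102^10 ≡ 89 (mod 121)
102^11 ≡ 3 (mod 121)
102^22 ≡ 9 (mod 121)
102^55 ≡ 1 (mod 121) ✓
The smallest such exponent is 55, so the order of 102 is 55.

55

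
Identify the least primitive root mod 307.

5

φ(307) = 307 − 1 = 306 = 2 · 3^2 · 17.
Test candidates g = 2, 3, … against the prime factors q ∈ {2, 3, 17} of φ(307): g is a generator iff g^(306/q) ≢ 1 for every such q.
g = 2: 2^153 ≡ 306; 2^102 ≡ 1 — hits 1, so not a primitive root.
g = 3: 3^153 ≡ 306; 3^102 ≡ 1 — hits 1, so not a primitive root.
g = 4: 4^153 ≡ 1 — hits 1, so not a primitive root.
g = 5: 5^153 ≡ 306; 5^102 ≡ 289; 5^18 ≡ 81 — none is 1, so 5 is a primitive root.
So 5 is the smallest generator of (Z/307Z)^×.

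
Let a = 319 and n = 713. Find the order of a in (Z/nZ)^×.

By Lagrange's theorem, ord_713(319) divides φ(713) = φ(23·31) = (23−1)·(31−1) = 22·30 = 660 = 2^2 · 3 · 5 · 11.
Divisors of 660: 1, 2, 3, 4, 5, 6, 10, 11, 12, 15, 20, 22, 30, 33, 44, 55, 60, 66, 110, 132, 165, 220, 330, 660.
Check 319^d mod 713 for each divisor in increasing order:
319^1 ≡ 319 (mod 713)
319^2 ≡ 515 (mod 713)
319^3 ≡ 295 (mod 713)
319^4 ≡ 702 (mod 713)
319^5 ≡ 56 (mod 713)
319^6 ≡ 39 (mod 713)
319^10 ≡ 284 (mod 713)
319^11 ≡ 45 (mod 713)
319^12 ≡ 95 (mod 713)
319^15 ≡ 218 (mod 713)
319^20 ≡ 87 (mod 713)
319^22 ≡ 599 (mod 713)
319^30 ≡ 466 (mod 713)
319^33 ≡ 574 (mod 713)
319^44 ≡ 162 (mod 713)
319^55 ≡ 160 (mod 713)
319^60 ≡ 404 (mod 713)
319^66 ≡ 70 (mod 713)
319^110 ≡ 645 (mod 713)
319^132 ≡ 622 (mod 713)
319^165 ≡ 528 (mod 713)
319^220 ≡ 346 (mod 713)
319^330 ≡ 1 (mod 713) ✓
The smallest such exponent is 330, so the order of 319 is 330.

330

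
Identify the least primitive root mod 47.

φ(47) = 47 − 1 = 46 = 2 · 23.
g is a primitive root iff g^(46/q) ≢ 1 (mod 47) for each prime q ∈ {2, 23}.
g = 2: 2^23 ≡ 1 — hits 1, so not a primitive root.
g = 3: 3^23 ≡ 1 — hits 1, so not a primitive root.
g = 4: 4^23 ≡ 1 — hits 1, so not a primitive root.
g = 5: 5^23 ≡ 46; 5^2 ≡ 25 — none is 1, so 5 is a primitive root.
So 5 is the smallest generator of (Z/47Z)^×.

5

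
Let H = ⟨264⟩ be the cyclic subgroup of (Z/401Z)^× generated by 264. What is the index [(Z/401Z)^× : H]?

Since 264 ∈ (Z/401Z)^×, its order divides φ(401) = 401 − 1 = 400 = 2^4 · 5^2.
Divisors of 400: 1, 2, 4, 5, 8, 10, 16, 20, 25, 40, 50, 80, 100, 200, 400.
Check 264^d mod 401 for each divisor in increasing order:
264^1 ≡ 264 (mod 401)
264^2 ≡ 323 (mod 401)
264^4 ≡ 69 (mod 401)
264^5 ≡ 171 (mod 401)
264^8 ≡ 350 (mod 401)
264^10 ≡ 369 (mod 401)
264^16 ≡ 195 (mod 401)
264^20 ≡ 222 (mod 401)
264^25 ≡ 268 (mod 401)
264^40 ≡ 362 (mod 401)
264^50 ≡ 45 (mod 401)
264^80 ≡ 318 (mod 401)
264^100 ≡ 20 (mod 401)
264^200 ≡ 400 (mod 401)
264^400 ≡ 1 (mod 401) ✓
So ord_401(264) = 400, hence |⟨264⟩| = 400.
The index is φ(401) / ord(264) = 400 / 400 = 1.

1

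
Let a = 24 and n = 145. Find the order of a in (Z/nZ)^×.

14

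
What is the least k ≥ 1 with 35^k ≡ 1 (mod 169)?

Since 35 ∈ (Z/169Z)^×, its order divides φ(169) = φ(13^2) = 13·(13−1) = 156 = 2^2 · 3 · 13.
Divisors of 156: 1, 2, 3, 4, 6, 12, 13, 26, 39, 52, 78, 156.
Compute 35^d (mod 169) for the divisors d until we hit 1:
35^1 ≡ 35
35^2 ≡ 42
35^3 ≡ 118
35^4 ≡ 74
35^6 ≡ 66
35^12 ≡ 131
35^13 ≡ 22
35^26 ≡ 146
35^39 ≡ 1
So ord_169(35) = 39.

39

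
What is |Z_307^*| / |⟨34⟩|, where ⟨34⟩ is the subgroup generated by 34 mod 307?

9

By Lagrange's theorem, ord_307(34) divides φ(307) = 307 − 1 = 306 = 2 · 3^2 · 17.
Divisors of 306: 1, 2, 3, 6, 9, 17, 18, 34, 51, 102, 153, 306.
Compute 34^d (mod 307) for the divisors d until we hit 1:
34^1 ≡ 34 (mod 307)
34^2 ≡ 235 (mod 307)
34^3 ≡ 8 (mod 307)
34^6 ≡ 64 (mod 307)
34^9 ≡ 205 (mod 307)
34^17 ≡ 306 (mod 307)
34^18 ≡ 273 (mod 307)
34^34 ≡ 1 (mod 307) ✓
So ord_307(34) = 34, hence |⟨34⟩| = 34.
The index is φ(307) / ord(34) = 306 / 34 = 9.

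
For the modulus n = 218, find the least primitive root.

φ(218) = φ(2)·φ(109) = 1·108 = 108 = 2^2 · 3^3.
g is a primitive root iff g^(108/q) ≢ 1 (mod 218) for each prime q ∈ {2, 3}.
g = 2: gcd(2, 218) = 2 > 1, not a unit — skip.
g = 3: 3^54 ≡ 1 — hits 1, so not a primitive root.
g = 4: gcd(4, 218) = 2 > 1, not a unit — skip.
g = 5: 5^54 ≡ 1 — hits 1, so not a primitive root.
g = 6: gcd(6, 218) = 2 > 1, not a unit — skip.
g = 7: 7^54 ≡ 1 — hits 1, so not a primitive root.
g = 8: gcd(8, 218) = 2 > 1, not a unit — skip.
g = 9: 9^54 ≡ 1 — hits 1, so not a primitive root.
g = 10: gcd(10, 218) = 2 > 1, not a unit — skip.
g = 11: 11^54 ≡ 217; 11^36 ≡ 45 — none is 1, so 11 is a primitive root.
So 11 is the smallest generator of (Z/218Z)^×.

11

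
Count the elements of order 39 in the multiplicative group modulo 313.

φ(313) = 313 − 1 = 312 = 2^3 · 3 · 13.
In a cyclic group of order 312, there are φ(d) elements of order d for each divisor d of 312, and zero for non-divisors.
39 = 3 · 13 divides 312, and φ(39) = 24.

24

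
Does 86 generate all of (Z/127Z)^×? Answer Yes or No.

Yes

φ(127) = 127 − 1 = 126 = 2 · 3^2 · 7.
Test 86^(126/q) mod 127 for each prime factor q of 126:
86^63 ≡ 126 (mod 127)  [q = 2: ≢ 1 ✓]
86^42 ≡ 19 (mod 127)  [q = 3: ≢ 1 ✓]
86^18 ≡ 64 (mod 127)  [q = 7: ≢ 1 ✓]
Every test exponent gives a nontrivial residue, hence 86 generates the full group.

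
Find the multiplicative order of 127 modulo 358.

ord(127) | φ(358) = φ(2)·φ(179) = 1·178 = 178 = 2 · 89.
Divisors of 178: 1, 2, 89, 178.
Check 127^d mod 358 for each divisor in increasing order:
127^1 ≡ 127 (mod 358)
127^2 ≡ 19 (mod 358)
127^89 ≡ 357 (mod 358)
127^178 ≡ 1 (mod 358) ✓
So ord_358(127) = 178.

178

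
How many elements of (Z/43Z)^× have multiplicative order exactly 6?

2

φ(43) = 43 − 1 = 42 = 2 · 3 · 7.
In a cyclic group of order 42, there are φ(d) elements of order d for each divisor d of 42, and zero for non-divisors.
6 = 2 · 3 divides 42, and φ(6) = 2.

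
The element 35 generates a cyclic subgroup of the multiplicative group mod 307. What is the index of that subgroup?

By Lagrange's theorem, ord_307(35) divides φ(307) = 307 − 1 = 306 = 2 · 3^2 · 17.
Divisors of 306: 1, 2, 3, 6, 9, 17, 18, 34, 51, 102, 153, 306.
Check 35^d mod 307 for each divisor in increasing order:
35^1 ≡ 35 (mod 307)
35^2 ≡ 304 (mod 307)
35^3 ≡ 202 (mod 307)
35^6 ≡ 280 (mod 307)
35^9 ≡ 72 (mod 307)
35^17 ≡ 306 (mod 307)
35^18 ≡ 272 (mod 307)
35^34 ≡ 1 (mod 307) ✓
Thus |⟨35⟩| = ord(35) = 34.
Index = |(Z/307Z)^×| / |⟨35⟩| = 306 / 34 = 9.

9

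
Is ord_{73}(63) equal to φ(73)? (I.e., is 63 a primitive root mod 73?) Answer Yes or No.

No

φ(73) = 73 − 1 = 72 = 2^3 · 3^2.
Test 63^(72/q) mod 73 for each prime factor q of 72:
63^36 ≡ 72 (mod 73)  [q = 2: ≢ 1 ✓]
63^24 ≡ 1 (mod 73)  [q = 3: ≡ 1 ✗]
63^24 ≡ 1 shows ord(63) | 24, strictly less than φ(73); not a primitive root.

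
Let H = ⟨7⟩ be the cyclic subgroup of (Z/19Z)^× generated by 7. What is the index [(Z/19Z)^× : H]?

ord(7) | φ(19) = 19 − 1 = 18 = 2 · 3^2.
Divisors of 18: 1, 2, 3, 6, 9, 18.
Evaluate successive powers at the divisors of 18:
7^1 ≡ 7 (mod 19)
7^2 ≡ 11 (mod 19)
7^3 ≡ 1 (mod 19) ✓
Thus |⟨7⟩| = ord(7) = 3.
Index = |(Z/19Z)^×| / |⟨7⟩| = 18 / 3 = 6.

6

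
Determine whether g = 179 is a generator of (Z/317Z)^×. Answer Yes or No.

No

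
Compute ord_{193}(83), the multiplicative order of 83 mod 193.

96

ord(83) | φ(193) = 193 − 1 = 192 = 2^6 · 3.
Divisors of 192: 1, 2, 3, 4, 6, 8, 12, 16, 24, 32, 48, 64, 96, 192.
Compute 83^d (mod 193) for the divisors d until we hit 1:
83^1 ≡ 83
83^2 ≡ 134
83^3 ≡ 121
83^4 ≡ 7
83^6 ≡ 166
83^8 ≡ 49
83^12 ≡ 150
83^16 ≡ 85
83^24 ≡ 112
83^32 ≡ 84
83^48 ≡ 192
83^64 ≡ 108
83^96 ≡ 1
The smallest such exponent is 96, so the order of 83 is 96.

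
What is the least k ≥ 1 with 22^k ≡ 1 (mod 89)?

22

The order of 22 must divide φ(89) = 89 − 1 = 88 = 2^3 · 11.
Divisors of 88: 1, 2, 4, 8, 11, 22, 44, 88.
Check 22^d mod 89 for each divisor in increasing order:
22^1 ≡ 22 (mod 89)
22^2 ≡ 39 (mod 89)
22^4 ≡ 8 (mod 89)
22^8 ≡ 64 (mod 89)
22^11 ≡ 88 (mod 89)
22^22 ≡ 1 (mod 89) ✓
So ord_89(22) = 22.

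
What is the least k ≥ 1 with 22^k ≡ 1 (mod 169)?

Since 22 ∈ (Z/169Z)^×, its order divides φ(169) = φ(13^2) = 13·(13−1) = 156 = 2^2 · 3 · 13.
Divisors of 156: 1, 2, 3, 4, 6, 12, 13, 26, 39, 52, 78, 156.
Test each divisor d:
22^1 ≡ 22
22^2 ≡ 146
22^3 ≡ 1
So ord_169(22) = 3.

3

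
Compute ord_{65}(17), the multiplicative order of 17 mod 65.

12

ord(17) | φ(65) = φ(5·13) = (5−1)·(13−1) = 4·12 = 48 = 2^4 · 3.
Divisors of 48: 1, 2, 3, 4, 6, 8, 12, 16, 24, 48.
Compute 17^d (mod 65) for the divisors d until we hit 1:
17^1 ≡ 17
17^2 ≡ 29
17^3 ≡ 38
17^4 ≡ 61
17^6 ≡ 14
17^8 ≡ 16
17^12 ≡ 1
Hence ord(17) = 12.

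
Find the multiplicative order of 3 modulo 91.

6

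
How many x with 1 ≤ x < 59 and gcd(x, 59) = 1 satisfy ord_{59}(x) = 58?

φ(59) = 59 − 1 = 58 = 2 · 29.
In a cyclic group of order 58, there are φ(d) elements of order d for each divisor d of 58, and zero for non-divisors.
58 = 2 · 29 divides 58, and φ(58) = 28.

28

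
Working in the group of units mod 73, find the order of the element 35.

36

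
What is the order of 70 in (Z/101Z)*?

50

ord(70) | φ(101) = 101 − 1 = 100 = 2^2 · 5^2.
Divisors of 100: 1, 2, 4, 5, 10, 20, 25, 50, 100.
Test each divisor d:
70^1 ≡ 70 (mod 101)
70^2 ≡ 52 (mod 101)
70^4 ≡ 78 (mod 101)
70^5 ≡ 6 (mod 101)
70^10 ≡ 36 (mod 101)
70^20 ≡ 84 (mod 101)
70^25 ≡ 100 (mod 101)
70^50 ≡ 1 (mod 101) ✓
So ord_101(70) = 50.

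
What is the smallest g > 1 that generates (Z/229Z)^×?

6

φ(229) = 229 − 1 = 228 = 2^2 · 3 · 19.
Test candidates g = 2, 3, … against the prime factors q ∈ {2, 3, 19} of φ(229): g is a generator iff g^(228/q) ≢ 1 for every such q.
g = 2: 2^114 ≡ 228; 2^76 ≡ 1 — hits 1, so not a primitive root.
g = 3: 3^114 ≡ 1 — hits 1, so not a primitive root.
g = 4: 4^114 ≡ 1 — hits 1, so not a primitive root.
g = 5: 5^114 ≡ 1 — hits 1, so not a primitive root.
g = 6: 6^114 ≡ 228; 6^76 ≡ 134; 6^12 ≡ 165 — none is 1, so 6 is a primitive root.
So 6 is the smallest generator of (Z/229Z)^×.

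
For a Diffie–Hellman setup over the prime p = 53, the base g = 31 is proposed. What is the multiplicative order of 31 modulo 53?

52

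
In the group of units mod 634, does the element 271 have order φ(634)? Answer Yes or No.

Yes

φ(634) = φ(2)·φ(317) = 1·316 = 316 = 2^2 · 79.
An element g generates (Z/634Z)^× iff g^(316/q) ≢ 1 (mod 634) for each prime q ∈ {2, 79}.
271^158 ≡ 633 (mod 634)  [q = 2: ≢ 1 ✓]
271^4 ≡ 465 (mod 634)  [q = 79: ≢ 1 ✓]
Every test exponent gives a nontrivial residue, hence 271 generates the full group.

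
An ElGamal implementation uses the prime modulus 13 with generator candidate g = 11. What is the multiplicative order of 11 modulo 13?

12

Since 11 ∈ (Z/13Z)^×, its order divides φ(13) = 13 − 1 = 12 = 2^2 · 3.
Divisors of 12: 1, 2, 3, 4, 6, 12.
Check 11^d mod 13 for each divisor in increasing order:
11^1 ≡ 11
11^2 ≡ 4
11^3 ≡ 5
11^4 ≡ 3
11^6 ≡ 12
11^12 ≡ 1
Hence ord(11) = 12.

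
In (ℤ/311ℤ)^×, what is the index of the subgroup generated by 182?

ord(182) | φ(311) = 311 − 1 = 310 = 2 · 5 · 31.
Divisors of 310: 1, 2, 5, 10, 31, 62, 155, 310.
Compute 182^d (mod 311) for the divisors d until we hit 1:
182^1 ≡ 182
182^2 ≡ 158
182^5 ≡ 49
182^10 ≡ 224
182^31 ≡ 36
182^62 ≡ 52
182^155 ≡ 1
The order of 182 is 155, so the subgroup it generates has 155 elements.
Index = |(Z/311Z)^×| / |⟨182⟩| = 310 / 155 = 2.

2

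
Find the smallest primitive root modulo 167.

5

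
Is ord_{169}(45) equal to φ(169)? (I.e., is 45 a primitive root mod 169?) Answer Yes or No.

Yes

φ(169) = φ(13^2) = 13·(13−1) = 156 = 2^2 · 3 · 13.
An element g generates (Z/169Z)^× iff g^(156/q) ≢ 1 (mod 169) for each prime q ∈ {2, 3, 13}.
45^78 ≡ 168 (mod 169)  [q = 2: ≢ 1 ✓]
45^52 ≡ 22 (mod 169)  [q = 3: ≢ 1 ✓]
45^12 ≡ 53 (mod 169)  [q = 13: ≢ 1 ✓]
None equal 1, so ord_169(45) = 156: 45 is a primitive root.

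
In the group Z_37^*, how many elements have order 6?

2

φ(37) = 37 − 1 = 36 = 2^2 · 3^2.
(Z/37Z)^× is cyclic (|G| = 36); a cyclic group of order m has exactly φ(d) elements of each order d | m, and none otherwise.
6 = 2 · 3 divides 36, and φ(6) = 2.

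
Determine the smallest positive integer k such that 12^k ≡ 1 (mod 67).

66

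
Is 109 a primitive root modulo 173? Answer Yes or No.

φ(173) = 173 − 1 = 172 = 2^2 · 43.
An element g generates (Z/173Z)^× iff g^(172/q) ≢ 1 (mod 173) for each prime q ∈ {2, 43}.
109^86 ≡ 1 (mod 173)  [q = 2: ≡ 1 ✗]
109^4 ≡ 22 (mod 173)  [q = 43: ≢ 1 ✓]
109^86 ≡ 1 shows ord(109) | 86, strictly less than φ(173); not a primitive root.

No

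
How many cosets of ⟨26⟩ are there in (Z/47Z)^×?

1

ord(26) | φ(47) = 47 − 1 = 46 = 2 · 23.
Divisors of 46: 1, 2, 23, 46.
Check 26^d mod 47 for each divisor in increasing order:
26^1 ≡ 26
26^2 ≡ 18
26^23 ≡ 46
26^46 ≡ 1
The order of 26 is 46, so the subgroup it generates has 46 elements.
Index = |(Z/47Z)^×| / |⟨26⟩| = 46 / 46 = 1.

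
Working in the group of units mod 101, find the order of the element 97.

25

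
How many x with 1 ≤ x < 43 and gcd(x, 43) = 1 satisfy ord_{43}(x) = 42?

φ(43) = 43 − 1 = 42 = 2 · 3 · 7.
Since (Z/43Z)^× is cyclic of order 42, the number of elements of order d is φ(d) when d | 42 and 0 otherwise.
42 = 2 · 3 · 7 divides 42, and φ(42) = 12.

12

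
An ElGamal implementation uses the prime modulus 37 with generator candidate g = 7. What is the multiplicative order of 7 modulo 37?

By Lagrange's theorem, ord_37(7) divides φ(37) = 37 − 1 = 36 = 2^2 · 3^2.
Divisors of 36: 1, 2, 3, 4, 6, 9, 12, 18, 36.
Test each divisor d:
7^1 ≡ 7
7^2 ≡ 12
7^3 ≡ 10
7^4 ≡ 33
7^6 ≡ 26
7^9 ≡ 1
Hence ord(7) = 9.

9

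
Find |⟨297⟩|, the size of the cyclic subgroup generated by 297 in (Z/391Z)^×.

Since 297 ∈ (Z/391Z)^×, its order divides φ(391) = φ(17·23) = (17−1)·(23−1) = 16·22 = 352 = 2^5 · 11.
Divisors of 352: 1, 2, 4, 8, 11, 16, 22, 32, 44, 88, 176, 352.
Test each divisor d:
297^1 ≡ 297 (mod 391)
297^2 ≡ 234 (mod 391)
297^4 ≡ 16 (mod 391)
297^8 ≡ 256 (mod 391)
297^11 ≡ 206 (mod 391)
297^16 ≡ 239 (mod 391)
297^22 ≡ 208 (mod 391)
297^32 ≡ 35 (mod 391)
297^44 ≡ 254 (mod 391)
297^88 ≡ 1 (mod 391) ✓
The smallest such exponent is 88, so the order of 297 is 88.

88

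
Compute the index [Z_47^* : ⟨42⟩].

2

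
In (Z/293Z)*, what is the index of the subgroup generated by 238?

ord(238) | φ(293) = 293 − 1 = 292 = 2^2 · 73.
Divisors of 292: 1, 2, 4, 73, 146, 292.
Test each divisor d:
238^1 ≡ 238 (mod 293)
238^2 ≡ 95 (mod 293)
238^4 ≡ 235 (mod 293)
238^73 ≡ 292 (mod 293)
238^146 ≡ 1 (mod 293) ✓
So ord_293(238) = 146, hence |⟨238⟩| = 146.
Index = |(Z/293Z)^×| / |⟨238⟩| = 292 / 146 = 2.

2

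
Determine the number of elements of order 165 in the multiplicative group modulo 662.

φ(662) = φ(2)·φ(331) = 1·330 = 330 = 2 · 3 · 5 · 11.
(Z/662Z)^× is cyclic (|G| = 330); a cyclic group of order m has exactly φ(d) elements of each order d | m, and none otherwise.
165 = 3 · 5 · 11 divides 330, and φ(165) = 80.

80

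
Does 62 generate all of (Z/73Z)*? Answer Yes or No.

Yes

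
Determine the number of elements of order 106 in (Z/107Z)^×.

φ(107) = 107 − 1 = 106 = 2 · 53.
(Z/107Z)^× is cyclic (|G| = 106); a cyclic group of order m has exactly φ(d) elements of each order d | m, and none otherwise.
106 = 2 · 53 divides 106, and φ(106) = 52.

52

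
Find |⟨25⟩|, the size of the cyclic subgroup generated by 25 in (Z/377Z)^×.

14

By Lagrange's theorem, ord_377(25) divides φ(377) = φ(13·29) = (13−1)·(29−1) = 12·28 = 336 = 2^4 · 3 · 7.
Divisors of 336: 1, 2, 3, 4, 6, 7, 8, 12, 14, 16, 21, 24, 28, 42, 48, 56, 84, 112, 168, 336.
Test each divisor d:
25^1 ≡ 25 (mod 377)
25^2 ≡ 248 (mod 377)
25^3 ≡ 168 (mod 377)
25^4 ≡ 53 (mod 377)
25^6 ≡ 326 (mod 377)
25^7 ≡ 233 (mod 377)
25^8 ≡ 170 (mod 377)
25^12 ≡ 339 (mod 377)
25^14 ≡ 1 (mod 377) ✓
Therefore the multiplicative order of 25 modulo 377 is 14.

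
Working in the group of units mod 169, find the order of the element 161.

The order of 161 must divide φ(169) = φ(13^2) = 13·(13−1) = 156 = 2^2 · 3 · 13.
Divisors of 156: 1, 2, 3, 4, 6, 12, 13, 26, 39, 52, 78, 156.
Compute 161^d (mod 169) for the divisors d until we hit 1:
161^1 ≡ 161 (mod 169)
161^2 ≡ 64 (mod 169)
161^3 ≡ 164 (mod 169)
161^4 ≡ 40 (mod 169)
161^6 ≡ 25 (mod 169)
161^12 ≡ 118 (mod 169)
161^13 ≡ 70 (mod 169)
161^26 ≡ 168 (mod 169)
161^39 ≡ 99 (mod 169)
161^52 ≡ 1 (mod 169) ✓
Hence ord(161) = 52.

52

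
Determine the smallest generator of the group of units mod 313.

10

φ(313) = 313 − 1 = 312 = 2^3 · 3 · 13.
Test candidates g = 2, 3, … against the prime factors q ∈ {2, 3, 13} of φ(313): g is a generator iff g^(312/q) ≢ 1 for every such q.
g = 2: 2^156 ≡ 1 — hits 1, so not a primitive root.
g = 3: 3^156 ≡ 1 — hits 1, so not a primitive root.
g = 4: 4^156 ≡ 1 — hits 1, so not a primitive root.
g = 5: 5^156 ≡ 312; 5^104 ≡ 1 — hits 1, so not a primitive root.
g = 6: 6^156 ≡ 1 — hits 1, so not a primitive root.
g = 7: 7^156 ≡ 312; 7^104 ≡ 1 — hits 1, so not a primitive root.
g = 8: 8^156 ≡ 1 — hits 1, so not a primitive root.
g = 9: 9^156 ≡ 1 — hits 1, so not a primitive root.
g = 10: 10^156 ≡ 312; 10^104 ≡ 214; 10^24 ≡ 103 — none is 1, so 10 is a primitive root.
So 10 is the smallest generator of (Z/313Z)^×.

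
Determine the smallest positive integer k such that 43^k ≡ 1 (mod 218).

18

The order of 43 must divide φ(218) = φ(2)·φ(109) = 1·108 = 108 = 2^2 · 3^3.
Divisors of 108: 1, 2, 3, 4, 6, 9, 12, 18, 27, 36, 54, 108.
Test each divisor d:
43^1 ≡ 43
43^2 ≡ 105
43^3 ≡ 155
43^4 ≡ 125
43^6 ≡ 45
43^9 ≡ 217
43^12 ≡ 63
43^18 ≡ 1
Therefore the multiplicative order of 43 modulo 218 is 18.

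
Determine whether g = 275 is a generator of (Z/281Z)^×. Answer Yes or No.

No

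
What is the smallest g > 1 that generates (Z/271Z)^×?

φ(271) = 271 − 1 = 270 = 2 · 3^3 · 5.
g is a primitive root iff g^(270/q) ≢ 1 (mod 271) for each prime q ∈ {2, 3, 5}.
g = 2: 2^135 ≡ 1 — hits 1, so not a primitive root.
g = 3: 3^135 ≡ 270; 3^90 ≡ 1 — hits 1, so not a primitive root.
g = 4: 4^135 ≡ 1 — hits 1, so not a primitive root.
g = 5: 5^135 ≡ 1 — hits 1, so not a primitive root.
g = 6: 6^135 ≡ 270; 6^90 ≡ 242; 6^54 ≡ 10 — none is 1, so 6 is a primitive root.
Hence the least primitive root of 271 is 6.

6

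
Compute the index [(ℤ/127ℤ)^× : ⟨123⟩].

By Lagrange's theorem, ord_127(123) divides φ(127) = 127 − 1 = 126 = 2 · 3^2 · 7.
Divisors of 126: 1, 2, 3, 6, 7, 9, 14, 18, 21, 42, 63, 126.
Check 123^d mod 127 for each divisor in increasing order:
123^1 ≡ 123 (mod 127)
123^2 ≡ 16 (mod 127)
123^3 ≡ 63 (mod 127)
123^6 ≡ 32 (mod 127)
123^7 ≡ 126 (mod 127)
123^9 ≡ 111 (mod 127)
123^14 ≡ 1 (mod 127) ✓
Thus |⟨123⟩| = ord(123) = 14.
Index = |(Z/127Z)^×| / |⟨123⟩| = 126 / 14 = 9.

9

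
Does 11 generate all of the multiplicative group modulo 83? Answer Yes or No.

φ(83) = 83 − 1 = 82 = 2 · 41.
An element g generates (Z/83Z)^× iff g^(82/q) ≢ 1 (mod 83) for each prime q ∈ {2, 41}.
11^41 ≡ 1 (mod 83)  [q = 2: ≡ 1 ✗]
11^2 ≡ 38 (mod 83)  [q = 41: ≢ 1 ✓]
Since 11^41 ≡ 1, the order of 11 divides 41 < 82, so 11 is not a primitive root.

No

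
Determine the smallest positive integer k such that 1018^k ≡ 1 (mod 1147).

The order of 1018 must divide φ(1147) = φ(31·37) = (31−1)·(37−1) = 30·36 = 1080 = 2^3 · 3^3 · 5.
Divisors of 1080: 1, 2, 3, 4, 5, 6, 8, 9, 10, 12, 15, 18, 20, 24, 27, 30, 36, 40, 45, 54, 60, 72, 90, 108, 120, 135, 180, 216, 270, 360, 540, 1080.
Evaluate successive powers at the divisors of 1080:
1018^1 ≡ 1018 (mod 1147)
1018^2 ≡ 583 (mod 1147)
1018^3 ≡ 495 (mod 1147)
1018^4 ≡ 377 (mod 1147)
1018^5 ≡ 688 (mod 1147)
1018^6 ≡ 714 (mod 1147)
1018^8 ≡ 1048 (mod 1147)
1018^9 ≡ 154 (mod 1147)
1018^10 ≡ 780 (mod 1147)
1018^12 ≡ 528 (mod 1147)
1018^15 ≡ 991 (mod 1147)
1018^18 ≡ 776 (mod 1147)
1018^20 ≡ 490 (mod 1147)
1018^24 ≡ 63 (mod 1147)
1018^27 ≡ 216 (mod 1147)
1018^30 ≡ 249 (mod 1147)
1018^36 ≡ 1 (mod 1147) ✓
So ord_1147(1018) = 36.

36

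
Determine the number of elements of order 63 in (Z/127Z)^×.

φ(127) = 127 − 1 = 126 = 2 · 3^2 · 7.
(Z/127Z)^× is cyclic (|G| = 126); a cyclic group of order m has exactly φ(d) elements of each order d | m, and none otherwise.
63 = 3^2 · 7 divides 126, and φ(63) = 36.

36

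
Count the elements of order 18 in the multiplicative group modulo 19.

6

φ(19) = 19 − 1 = 18 = 2 · 3^2.
Since (Z/19Z)^× is cyclic of order 18, the number of elements of order d is φ(d) when d | 18 and 0 otherwise.
18 = 2 · 3^2 divides 18, and φ(18) = 6.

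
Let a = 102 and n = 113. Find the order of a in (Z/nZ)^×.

56

By Lagrange's theorem, ord_113(102) divides φ(113) = 113 − 1 = 112 = 2^4 · 7.
Divisors of 112: 1, 2, 4, 7, 8, 14, 16, 28, 56, 112.
Evaluate successive powers at the divisors of 112:
102^1 ≡ 102
102^2 ≡ 8
102^4 ≡ 64
102^7 ≡ 18
102^8 ≡ 28
102^14 ≡ 98
102^16 ≡ 106
102^28 ≡ 112
102^56 ≡ 1
Hence ord(102) = 56.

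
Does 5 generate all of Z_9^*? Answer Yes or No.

φ(9) = φ(3^2) = 3·(3−1) = 6 = 2 · 3.
It suffices to check that the order of 5 is not a proper divisor of 6: compute 5^(6/q) for q ∈ {2, 3}.
5^3 ≡ 8 (mod 9)  [q = 2: ≢ 1 ✓]
5^2 ≡ 7 (mod 9)  [q = 3: ≢ 1 ✓]
None equal 1, so ord_9(5) = 6: 5 is a primitive root.

Yes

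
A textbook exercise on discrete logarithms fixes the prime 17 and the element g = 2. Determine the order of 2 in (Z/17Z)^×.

ord(2) | φ(17) = 17 − 1 = 16 = 2^4.
Divisors of 16: 1, 2, 4, 8, 16.
Test each divisor d:
2^1 ≡ 2 (mod 17)
2^2 ≡ 4 (mod 17)
2^4 ≡ 16 (mod 17)
2^8 ≡ 1 (mod 17) ✓
Hence ord(2) = 8.

8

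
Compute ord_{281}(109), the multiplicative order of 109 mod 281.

ord(109) | φ(281) = 281 − 1 = 280 = 2^3 · 5 · 7.
Divisors of 280: 1, 2, 4, 5, 7, 8, 10, 14, 20, 28, 35, 40, 56, 70, 140, 280.
Compute 109^d (mod 281) for the divisors d until we hit 1:
109^1 ≡ 109 (mod 281)
109^2 ≡ 79 (mod 281)
109^4 ≡ 59 (mod 281)
109^5 ≡ 249 (mod 281)
109^7 ≡ 1 (mod 281) ✓
Hence ord(109) = 7.

7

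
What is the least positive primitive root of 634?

3

φ(634) = φ(2)·φ(317) = 1·316 = 316 = 2^2 · 79.
g is a primitive root iff g^(316/q) ≢ 1 (mod 634) for each prime q ∈ {2, 79}.
g = 2: gcd(2, 634) = 2 > 1, not a unit — skip.
g = 3: 3^158 ≡ 633; 3^4 ≡ 81 — none is 1, so 3 is a primitive root.
Hence the least primitive root of 634 is 3.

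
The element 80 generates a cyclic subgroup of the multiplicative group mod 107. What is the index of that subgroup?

Since 80 ∈ (Z/107Z)^×, its order divides φ(107) = 107 − 1 = 106 = 2 · 53.
Divisors of 106: 1, 2, 53, 106.
Test each divisor d:
80^1 ≡ 80 (mod 107)
80^2 ≡ 87 (mod 107)
80^53 ≡ 106 (mod 107)
80^106 ≡ 1 (mod 107) ✓
So ord_107(80) = 106, hence |⟨80⟩| = 106.
Index = |(Z/107Z)^×| / |⟨80⟩| = 106 / 106 = 1.

1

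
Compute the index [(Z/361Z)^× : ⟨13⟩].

1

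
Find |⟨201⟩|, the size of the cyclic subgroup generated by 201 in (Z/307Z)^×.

Since 201 ∈ (Z/307Z)^×, its order divides φ(307) = 307 − 1 = 306 = 2 · 3^2 · 17.
Divisors of 306: 1, 2, 3, 6, 9, 17, 18, 34, 51, 102, 153, 306.
Compute 201^d (mod 307) for the divisors d until we hit 1:
201^1 ≡ 201 (mod 307)
201^2 ≡ 184 (mod 307)
201^3 ≡ 144 (mod 307)
201^6 ≡ 167 (mod 307)
201^9 ≡ 102 (mod 307)
201^17 ≡ 93 (mod 307)
201^18 ≡ 273 (mod 307)
201^34 ≡ 53 (mod 307)
201^51 ≡ 17 (mod 307)
201^102 ≡ 289 (mod 307)
201^153 ≡ 1 (mod 307) ✓
Therefore the multiplicative order of 201 modulo 307 is 153.

153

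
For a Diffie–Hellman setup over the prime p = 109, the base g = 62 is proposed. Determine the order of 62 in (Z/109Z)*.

108

ord(62) | φ(109) = 109 − 1 = 108 = 2^2 · 3^3.
Divisors of 108: 1, 2, 3, 4, 6, 9, 12, 18, 27, 36, 54, 108.
Compute 62^d (mod 109) for the divisors d until we hit 1:
62^1 ≡ 62
62^2 ≡ 29
62^3 ≡ 54
62^4 ≡ 78
62^6 ≡ 82
62^9 ≡ 68
62^12 ≡ 75
62^18 ≡ 46
62^27 ≡ 76
62^36 ≡ 45
62^54 ≡ 108
62^108 ≡ 1
Therefore the multiplicative order of 62 modulo 109 is 108.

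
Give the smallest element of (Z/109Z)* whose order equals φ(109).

6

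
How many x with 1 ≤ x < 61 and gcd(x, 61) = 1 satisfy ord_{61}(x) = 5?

4

φ(61) = 61 − 1 = 60 = 2^2 · 3 · 5.
(Z/61Z)^× is cyclic (|G| = 60); a cyclic group of order m has exactly φ(d) elements of each order d | m, and none otherwise.
5 | 60, and φ(5) = 5 − 1 = 4.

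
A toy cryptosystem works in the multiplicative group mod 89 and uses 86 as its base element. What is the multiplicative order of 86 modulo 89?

88

Since 86 ∈ (Z/89Z)^×, its order divides φ(89) = 89 − 1 = 88 = 2^3 · 11.
Divisors of 88: 1, 2, 4, 8, 11, 22, 44, 88.
Evaluate successive powers at the divisors of 88:
86^1 ≡ 86
86^2 ≡ 9
86^4 ≡ 81
86^8 ≡ 64
86^11 ≡ 52
86^22 ≡ 34
86^44 ≡ 88
86^88 ≡ 1
So ord_89(86) = 88.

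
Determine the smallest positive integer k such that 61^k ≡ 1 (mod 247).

9

Since 61 ∈ (Z/247Z)^×, its order divides φ(247) = φ(13·19) = (13−1)·(19−1) = 12·18 = 216 = 2^3 · 3^3.
Divisors of 216: 1, 2, 3, 4, 6, 8, 9, 12, 18, 24, 27, 36, 54, 72, 108, 216.
Evaluate successive powers at the divisors of 216:
61^1 ≡ 61 (mod 247)
61^2 ≡ 16 (mod 247)
61^3 ≡ 235 (mod 247)
61^4 ≡ 9 (mod 247)
61^6 ≡ 144 (mod 247)
61^8 ≡ 81 (mod 247)
61^9 ≡ 1 (mod 247) ✓
The smallest such exponent is 9, so the order of 61 is 9.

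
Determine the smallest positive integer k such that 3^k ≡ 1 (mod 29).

28

The order of 3 must divide φ(29) = 29 − 1 = 28 = 2^2 · 7.
Divisors of 28: 1, 2, 4, 7, 14, 28.
Check 3^d mod 29 for each divisor in increasing order:
3^1 ≡ 3
3^2 ≡ 9
3^4 ≡ 23
3^7 ≡ 12
3^14 ≡ 28
3^28 ≡ 1
Therefore the multiplicative order of 3 modulo 29 is 28.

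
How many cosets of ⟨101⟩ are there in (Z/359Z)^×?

2

By Lagrange's theorem, ord_359(101) divides φ(359) = 359 − 1 = 358 = 2 · 179.
Divisors of 358: 1, 2, 179, 358.
Test each divisor d:
101^1 ≡ 101 (mod 359)
101^2 ≡ 149 (mod 359)
101^179 ≡ 1 (mod 359) ✓
Thus |⟨101⟩| = ord(101) = 179.
The index is φ(359) / ord(101) = 358 / 179 = 2.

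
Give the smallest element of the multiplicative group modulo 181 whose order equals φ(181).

φ(181) = 181 − 1 = 180 = 2^2 · 3^2 · 5.
Test candidates g = 2, 3, … against the prime factors q ∈ {2, 3, 5} of φ(181): g is a generator iff g^(180/q) ≢ 1 for every such q.
g = 2: 2^90 ≡ 180; 2^60 ≡ 48; 2^36 ≡ 59 — none is 1, so 2 is a primitive root.
Hence the least primitive root of 181 is 2.

2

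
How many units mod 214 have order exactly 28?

0

φ(214) = φ(2)·φ(107) = 1·106 = 106 = 2 · 53.
In a cyclic group of order 106, there are φ(d) elements of order d for each divisor d of 106, and zero for non-divisors.
Since 28 ∤ 106, the count is 0.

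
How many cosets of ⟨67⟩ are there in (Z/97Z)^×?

3

ord(67) | φ(97) = 97 − 1 = 96 = 2^5 · 3.
Divisors of 96: 1, 2, 3, 4, 6, 8, 12, 16, 24, 32, 48, 96.
Test each divisor d:
67^1 ≡ 67 (mod 97)
67^2 ≡ 27 (mod 97)
67^3 ≡ 63 (mod 97)
67^4 ≡ 50 (mod 97)
67^6 ≡ 89 (mod 97)
67^8 ≡ 75 (mod 97)
67^12 ≡ 64 (mod 97)
67^16 ≡ 96 (mod 97)
67^24 ≡ 22 (mod 97)
67^32 ≡ 1 (mod 97) ✓
Thus |⟨67⟩| = ord(67) = 32.
The index is φ(97) / ord(67) = 96 / 32 = 3.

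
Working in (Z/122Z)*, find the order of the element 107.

The order of 107 must divide φ(122) = φ(2)·φ(61) = 1·60 = 60 = 2^2 · 3 · 5.
Divisors of 60: 1, 2, 3, 4, 5, 6, 10, 12, 15, 20, 30, 60.
Test each divisor d:
107^1 ≡ 107 (mod 122)
107^2 ≡ 103 (mod 122)
107^3 ≡ 41 (mod 122)
107^4 ≡ 117 (mod 122)
107^5 ≡ 75 (mod 122)
107^6 ≡ 95 (mod 122)
107^10 ≡ 13 (mod 122)
107^12 ≡ 119 (mod 122)
107^15 ≡ 121 (mod 122)
107^20 ≡ 47 (mod 122)
107^30 ≡ 1 (mod 122) ✓
Therefore the multiplicative order of 107 modulo 122 is 30.

30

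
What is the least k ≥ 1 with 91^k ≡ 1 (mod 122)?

60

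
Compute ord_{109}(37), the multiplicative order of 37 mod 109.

108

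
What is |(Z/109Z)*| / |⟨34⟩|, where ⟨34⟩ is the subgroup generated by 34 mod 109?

6

ord(34) | φ(109) = 109 − 1 = 108 = 2^2 · 3^3.
Divisors of 108: 1, 2, 3, 4, 6, 9, 12, 18, 27, 36, 54, 108.
Check 34^d mod 109 for each divisor in increasing order:
34^1 ≡ 34
34^2 ≡ 66
34^3 ≡ 64
34^4 ≡ 105
34^6 ≡ 63
34^9 ≡ 108
34^12 ≡ 45
34^18 ≡ 1
Thus |⟨34⟩| = ord(34) = 18.
Index = |(Z/109Z)^×| / |⟨34⟩| = 108 / 18 = 6.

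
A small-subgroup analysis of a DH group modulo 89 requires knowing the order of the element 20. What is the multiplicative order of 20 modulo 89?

ord(20) | φ(89) = 89 − 1 = 88 = 2^3 · 11.
Divisors of 88: 1, 2, 4, 8, 11, 22, 44, 88.
Check 20^d mod 89 for each divisor in increasing order:
20^1 ≡ 20
20^2 ≡ 44
20^4 ≡ 67
20^8 ≡ 39
20^11 ≡ 55
20^22 ≡ 88
20^44 ≡ 1
Therefore the multiplicative order of 20 modulo 89 is 44.

44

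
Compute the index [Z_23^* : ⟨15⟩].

ord(15) | φ(23) = 23 − 1 = 22 = 2 · 11.
Divisors of 22: 1, 2, 11, 22.
Check 15^d mod 23 for each divisor in increasing order:
15^1 ≡ 15 (mod 23)
15^2 ≡ 18 (mod 23)
15^11 ≡ 22 (mod 23)
15^22 ≡ 1 (mod 23) ✓
So ord_23(15) = 22, hence |⟨15⟩| = 22.
Index = |(Z/23Z)^×| / |⟨15⟩| = 22 / 22 = 1.

1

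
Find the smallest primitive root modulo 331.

φ(331) = 331 − 1 = 330 = 2 · 3 · 5 · 11.
g is a primitive root iff g^(330/q) ≢ 1 (mod 331) for each prime q ∈ {2, 3, 5, 11}.
g = 2: 2^165 ≡ 330; 2^110 ≡ 299; 2^66 ≡ 64; 2^30 ≡ 1 — hits 1, so not a primitive root.
g = 3: 3^165 ≡ 330; 3^110 ≡ 299; 3^66 ≡ 64; 3^30 ≡ 270 — none is 1, so 3 is a primitive root.
So 3 is the smallest generator of (Z/331Z)^×.

3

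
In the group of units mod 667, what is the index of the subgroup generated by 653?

ord(653) | φ(667) = φ(23·29) = (23−1)·(29−1) = 22·28 = 616 = 2^3 · 7 · 11.
Divisors of 616: 1, 2, 4, 7, 8, 11, 14, 22, 28, 44, 56, 77, 88, 154, 308, 616.
Evaluate successive powers at the divisors of 616:
653^1 ≡ 653 (mod 667)
653^2 ≡ 196 (mod 667)
653^4 ≡ 397 (mod 667)
653^7 ≡ 510 (mod 667)
653^8 ≡ 197 (mod 667)
653^11 ≡ 369 (mod 667)
653^14 ≡ 637 (mod 667)
653^22 ≡ 93 (mod 667)
653^28 ≡ 233 (mod 667)
653^44 ≡ 645 (mod 667)
653^56 ≡ 262 (mod 667)
653^77 ≡ 70 (mod 667)
653^88 ≡ 484 (mod 667)
653^154 ≡ 231 (mod 667)
653^308 ≡ 1 (mod 667) ✓
So ord_667(653) = 308, hence |⟨653⟩| = 308.
[(Z/667Z)^× : ⟨653⟩] = 616/308 = 2.

2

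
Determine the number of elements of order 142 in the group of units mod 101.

φ(101) = 101 − 1 = 100 = 2^2 · 5^2.
In a cyclic group of order 100, there are φ(d) elements of order d for each divisor d of 100, and zero for non-divisors.
142 does not divide 100, so no element of (Z/101Z)^× has order 142.

0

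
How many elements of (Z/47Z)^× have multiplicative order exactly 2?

1

φ(47) = 47 − 1 = 46 = 2 · 23.
Since (Z/47Z)^× is cyclic of order 46, the number of elements of order d is φ(d) when d | 46 and 0 otherwise.
2 | 46, and φ(2) = 2 − 1 = 1.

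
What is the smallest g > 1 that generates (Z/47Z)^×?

5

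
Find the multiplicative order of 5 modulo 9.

6

By Lagrange's theorem, ord_9(5) divides φ(9) = φ(3^2) = 3·(3−1) = 6 = 2 · 3.
Divisors of 6: 1, 2, 3, 6.
Test each divisor d:
5^1 ≡ 5 (mod 9)
5^2 ≡ 7 (mod 9)
5^3 ≡ 8 (mod 9)
5^6 ≡ 1 (mod 9) ✓
The smallest such exponent is 6, so the order of 5 is 6.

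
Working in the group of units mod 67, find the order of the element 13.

66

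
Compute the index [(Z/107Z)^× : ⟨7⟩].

1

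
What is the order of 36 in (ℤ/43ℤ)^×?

Since 36 ∈ (Z/43Z)^×, its order divides φ(43) = 43 − 1 = 42 = 2 · 3 · 7.
Divisors of 42: 1, 2, 3, 6, 7, 14, 21, 42.
Test each divisor d:
36^1 ≡ 36 (mod 43)
36^2 ≡ 6 (mod 43)
36^3 ≡ 1 (mod 43) ✓
Therefore the multiplicative order of 36 modulo 43 is 3.

3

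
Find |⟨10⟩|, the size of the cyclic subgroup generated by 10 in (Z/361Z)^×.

ord(10) | φ(361) = φ(19^2) = 19·(19−1) = 342 = 2 · 3^2 · 19.
Divisors of 342: 1, 2, 3, 6, 9, 18, 19, 38, 57, 114, 171, 342.
Test each divisor d:
10^1 ≡ 10 (mod 361)
10^2 ≡ 100 (mod 361)
10^3 ≡ 278 (mod 361)
10^6 ≡ 30 (mod 361)
10^9 ≡ 37 (mod 361)
10^18 ≡ 286 (mod 361)
10^19 ≡ 333 (mod 361)
10^38 ≡ 62 (mod 361)
10^57 ≡ 69 (mod 361)
10^114 ≡ 68 (mod 361)
10^171 ≡ 360 (mod 361)
10^342 ≡ 1 (mod 361) ✓
So ord_361(10) = 342.

342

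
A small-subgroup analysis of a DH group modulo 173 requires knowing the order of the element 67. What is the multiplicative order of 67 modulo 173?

86

By Lagrange's theorem, ord_173(67) divides φ(173) = 173 − 1 = 172 = 2^2 · 43.
Divisors of 172: 1, 2, 4, 43, 86, 172.
Check 67^d mod 173 for each divisor in increasing order:
67^1 ≡ 67 (mod 173)
67^2 ≡ 164 (mod 173)
67^4 ≡ 81 (mod 173)
67^43 ≡ 172 (mod 173)
67^86 ≡ 1 (mod 173) ✓
Therefore the multiplicative order of 67 modulo 173 is 86.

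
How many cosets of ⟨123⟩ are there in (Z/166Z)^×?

The order of 123 must divide φ(166) = φ(2)·φ(83) = 1·82 = 82 = 2 · 41.
Divisors of 82: 1, 2, 41, 82.
Check 123^d mod 166 for each divisor in increasing order:
123^1 ≡ 123 (mod 166)
123^2 ≡ 23 (mod 166)
123^41 ≡ 1 (mod 166) ✓
Thus |⟨123⟩| = ord(123) = 41.
The index is φ(166) / ord(123) = 82 / 41 = 2.

2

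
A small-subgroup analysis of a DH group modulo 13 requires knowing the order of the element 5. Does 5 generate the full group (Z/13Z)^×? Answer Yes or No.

No

φ(13) = 13 − 1 = 12 = 2^2 · 3.
It suffices to check that the order of 5 is not a proper divisor of 12: compute 5^(12/q) for q ∈ {2, 3}.
5^6 ≡ 12 (mod 13)  [q = 2: ≢ 1 ✓]
5^4 ≡ 1 (mod 13)  [q = 3: ≡ 1 ✗]
The check at q = 3 fails, so 5 generates a proper subgroup.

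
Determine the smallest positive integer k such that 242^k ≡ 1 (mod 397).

396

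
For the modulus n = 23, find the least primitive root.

5

φ(23) = 23 − 1 = 22 = 2 · 11.
g is a primitive root iff g^(22/q) ≢ 1 (mod 23) for each prime q ∈ {2, 11}.
g = 2: 2^11 ≡ 1 — hits 1, so not a primitive root.
g = 3: 3^11 ≡ 1 — hits 1, so not a primitive root.
g = 4: 4^11 ≡ 1 — hits 1, so not a primitive root.
g = 5: 5^11 ≡ 22; 5^2 ≡ 2 — none is 1, so 5 is a primitive root.
Hence the least primitive root of 23 is 5.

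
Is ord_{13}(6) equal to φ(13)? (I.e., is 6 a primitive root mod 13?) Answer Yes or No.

Yes

φ(13) = 13 − 1 = 12 = 2^2 · 3.
An element g generates (Z/13Z)^× iff g^(12/q) ≢ 1 (mod 13) for each prime q ∈ {2, 3}.
6^6 ≡ 12 (mod 13)  [q = 2: ≢ 1 ✓]
6^4 ≡ 9 (mod 13)  [q = 3: ≢ 1 ✓]
All checks pass, so 6 has order 12 and is a primitive root modulo 13.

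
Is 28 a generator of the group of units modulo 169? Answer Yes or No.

Yes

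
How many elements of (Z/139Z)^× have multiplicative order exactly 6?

φ(139) = 139 − 1 = 138 = 2 · 3 · 23.
Since (Z/139Z)^× is cyclic of order 138, the number of elements of order d is φ(d) when d | 138 and 0 otherwise.
6 = 2 · 3 divides 138, and φ(6) = 2.

2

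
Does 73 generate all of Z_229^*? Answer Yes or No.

Yes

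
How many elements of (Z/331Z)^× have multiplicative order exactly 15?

8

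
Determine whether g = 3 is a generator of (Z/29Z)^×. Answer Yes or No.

φ(29) = 29 − 1 = 28 = 2^2 · 7.
3 is a primitive root mod 29 iff 3^(φ(29)/q) ≢ 1 for every prime q | φ(29), i.e. q ∈ {2, 7}.
3^14 ≡ 28 (mod 29)  [q = 2: ≢ 1 ✓]
3^4 ≡ 23 (mod 29)  [q = 7: ≢ 1 ✓]
All checks pass, so 3 has order 28 and is a primitive root modulo 29.

Yes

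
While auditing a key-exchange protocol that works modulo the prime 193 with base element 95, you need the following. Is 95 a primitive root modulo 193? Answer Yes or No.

No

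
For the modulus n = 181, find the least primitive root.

2

φ(181) = 181 − 1 = 180 = 2^2 · 3^2 · 5.
Test candidates g = 2, 3, … against the prime factors q ∈ {2, 3, 5} of φ(181): g is a generator iff g^(180/q) ≢ 1 for every such q.
g = 2: 2^90 ≡ 180; 2^60 ≡ 48; 2^36 ≡ 59 — none is 1, so 2 is a primitive root.
The smallest primitive root modulo 181 is 2.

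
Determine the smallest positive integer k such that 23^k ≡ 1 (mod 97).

ord(23) | φ(97) = 97 − 1 = 96 = 2^5 · 3.
Divisors of 96: 1, 2, 3, 4, 6, 8, 12, 16, 24, 32, 48, 96.
Compute 23^d (mod 97) for the divisors d until we hit 1:
23^1 ≡ 23 (mod 97)
23^2 ≡ 44 (mod 97)
23^3 ≡ 42 (mod 97)
23^4 ≡ 93 (mod 97)
23^6 ≡ 18 (mod 97)
23^8 ≡ 16 (mod 97)
23^12 ≡ 33 (mod 97)
23^16 ≡ 62 (mod 97)
23^24 ≡ 22 (mod 97)
23^32 ≡ 61 (mod 97)
23^48 ≡ 96 (mod 97)
23^96 ≡ 1 (mod 97) ✓
Hence ord(23) = 96.

96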